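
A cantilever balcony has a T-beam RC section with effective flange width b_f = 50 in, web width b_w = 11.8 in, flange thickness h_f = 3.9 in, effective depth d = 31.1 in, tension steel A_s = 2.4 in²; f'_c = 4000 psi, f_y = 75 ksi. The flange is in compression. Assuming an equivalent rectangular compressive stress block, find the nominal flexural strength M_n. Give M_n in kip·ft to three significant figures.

Tension: T = A_s f_y = 2.4 × 75 = 180 kips.
Try a within the flange: a = T/(0.85 f'_c b_f) = 180/(0.85 × 4 × 50) = 1.059 in.
Since a = 1.059 ≤ h_f = 3.9 in, the stress block lies entirely in the flange; analyse as a rectangular beam of width b_f.
M_n = T(d − a/2) = 180 × (31.1 − 0.5295) = 5502.7 kip·in.
M_n = 5502.7/12 = 458.56 kip·ft.

M_n ≈ 459 kip·ft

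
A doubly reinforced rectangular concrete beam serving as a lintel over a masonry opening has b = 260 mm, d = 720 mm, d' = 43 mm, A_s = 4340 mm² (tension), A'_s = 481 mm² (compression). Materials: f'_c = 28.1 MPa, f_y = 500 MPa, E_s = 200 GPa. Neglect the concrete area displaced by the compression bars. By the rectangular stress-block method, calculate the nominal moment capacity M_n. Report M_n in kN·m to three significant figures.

M_n ≈ 1250 kN·m

Assume both tension and compression steel yield.
Net tension couple steel: A_s − A'_s = 3859 mm².
a = (A_s − A'_s) f_y / (0.85 f'_c b) = 1929500/(0.85 × 28.1 × 260) = 310.70 mm.
c = a/β₁ = 310.70/0.849 = 365.96 mm; ε'_s = 0.003(c − d')/c = 0.0026 ≥ f_y/E_s = 0.0025, so compression steel does yield.
M_n = (A_s − A'_s) f_y (d − a/2) + A'_s f_y (d − d') = [1929500 × (720 − 155.35) + 240500 × (720 − 43)] × 10⁻⁶ = 1089.49 + 162.82 = 1252.31 kN·m.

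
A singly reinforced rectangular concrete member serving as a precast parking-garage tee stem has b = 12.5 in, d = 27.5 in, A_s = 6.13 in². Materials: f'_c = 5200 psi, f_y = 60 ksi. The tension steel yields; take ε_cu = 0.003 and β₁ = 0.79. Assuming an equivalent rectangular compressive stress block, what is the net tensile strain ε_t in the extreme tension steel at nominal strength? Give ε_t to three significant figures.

a = A_s f_y/(0.85 f'_c b) = 6.657 in.
β₁ = 0.79, so c = a/β₁ = 6.657/0.79 = 8.427 in.
From the linear strain diagram with ε_cu = 0.003: ε_t = 0.003 (d − c)/c = 0.003 × (27.5 − 8.427)/8.427 = 0.00679.
Since ε_t ≥ 0.005, the section is tension-controlled.

ε_t ≈ 0.00679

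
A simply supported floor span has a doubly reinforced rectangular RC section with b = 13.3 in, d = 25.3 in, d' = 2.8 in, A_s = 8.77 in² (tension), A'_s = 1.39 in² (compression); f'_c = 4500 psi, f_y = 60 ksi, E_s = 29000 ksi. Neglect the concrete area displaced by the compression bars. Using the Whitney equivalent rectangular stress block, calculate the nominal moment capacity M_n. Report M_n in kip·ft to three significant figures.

M_n ≈ 929 kip·ft

Assume both steels yield.
a = (A_s − A'_s) f_y/(0.85 f'_c b) = (8.77 − 1.39) × 60/(0.85 × 4.5 × 13.3) = 8.704 in.
c = a/β₁ = 8.704/0.825 = 10.550 in; ε'_s = 0.003(c − d')/c = 0.0022 ≥ ε_y = 0.0021, so the compression steel yields.
M_n = (A_s − A'_s) f_y (d − a/2) + A'_s f_y (d − d') = 442.8 × (25.3 − 4.352) + 83.4 × (25.3 − 2.8) = 9275.8 + 1876.5 = 11152.3 kip·in = 11152.3/12 = 929.36 kip·ft.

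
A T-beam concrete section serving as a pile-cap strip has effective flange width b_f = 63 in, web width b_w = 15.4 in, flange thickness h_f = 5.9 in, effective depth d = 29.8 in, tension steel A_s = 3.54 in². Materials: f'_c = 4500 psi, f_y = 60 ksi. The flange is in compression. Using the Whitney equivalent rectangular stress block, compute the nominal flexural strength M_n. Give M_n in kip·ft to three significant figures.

Tension: T = A_s f_y = 3.54 × 60 = 212.4 kips.
Try a within the flange: a = T/(0.85 f'_c b_f) = 212.4/(0.85 × 4.5 × 63) = 0.881 in.
Since a = 0.881 ≤ h_f = 5.9 in, the stress block lies entirely in the flange; analyse as a rectangular beam of width b_f.
M_n = T(d − a/2) = 212.4 × (29.8 − 0.4405) = 6236.0 kip·in.
M_n = 6236.0/12 = 519.67 kip·ft.

M_n ≈ 520 kip·ft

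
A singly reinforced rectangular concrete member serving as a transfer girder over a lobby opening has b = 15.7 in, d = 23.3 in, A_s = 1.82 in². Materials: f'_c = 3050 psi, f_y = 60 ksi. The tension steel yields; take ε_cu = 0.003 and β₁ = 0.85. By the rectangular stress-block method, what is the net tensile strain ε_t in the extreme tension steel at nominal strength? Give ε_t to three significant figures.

ε_t ≈ 0.0191

a = A_s f_y/(0.85 f'_c b) = 2.683 in.
β₁ = 0.85, so c = a/β₁ = 2.683/0.85 = 3.156 in.
From the linear strain diagram with ε_cu = 0.003: ε_t = 0.003 (d − c)/c = 0.003 × (23.3 − 3.156)/3.156 = 0.0191.
Since ε_t ≥ 0.005, the section is tension-controlled.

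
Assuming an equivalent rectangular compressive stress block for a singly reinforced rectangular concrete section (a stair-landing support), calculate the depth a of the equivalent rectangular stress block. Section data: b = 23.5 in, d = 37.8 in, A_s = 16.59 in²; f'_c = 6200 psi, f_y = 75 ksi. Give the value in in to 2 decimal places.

T = A_s f_y = 16.59 × 75 = 1244.25 kips.
a = T/(0.85 f'_c b) = 1244.25/(0.85 × 6.2 × 23.5) = 10.05 in.

a ≈ 10.05 in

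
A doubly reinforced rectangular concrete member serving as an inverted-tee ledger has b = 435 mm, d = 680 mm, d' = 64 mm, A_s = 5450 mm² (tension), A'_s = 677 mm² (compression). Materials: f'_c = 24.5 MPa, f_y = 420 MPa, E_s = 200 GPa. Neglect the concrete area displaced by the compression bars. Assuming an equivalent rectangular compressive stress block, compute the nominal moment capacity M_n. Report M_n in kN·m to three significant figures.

M_n ≈ 1320 kN·m

Assume both tension and compression steel yield.
Net tension couple steel: A_s − A'_s = 4773 mm².
a = (A_s − A'_s) f_y / (0.85 f'_c b) = 2004660/(0.85 × 24.5 × 435) = 221.29 mm.
c = a/β₁ = 221.29/0.85 = 260.34 mm; ε'_s = 0.003(c − d')/c = 0.0023 ≥ f_y/E_s = 0.0021, so compression steel does yield.
M_n = (A_s − A'_s) f_y (d − a/2) + A'_s f_y (d − d') = [2004660 × (680 − 110.645) + 284340 × (680 − 64)] × 10⁻⁶ = 1141.36 + 175.15 = 1316.51 kN·m.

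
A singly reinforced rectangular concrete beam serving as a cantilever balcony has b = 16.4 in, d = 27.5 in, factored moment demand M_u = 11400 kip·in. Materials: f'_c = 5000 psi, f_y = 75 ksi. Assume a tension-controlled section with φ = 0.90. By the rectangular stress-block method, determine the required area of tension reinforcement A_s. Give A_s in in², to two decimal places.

M_n = M_u/φ = 11400/0.90 = 12666.7 kip·in.
From M_n = 0.85 f'_c a b (d − a/2):
a = d − √(d² − 2M_n/(0.85 f'_c b)) = 27.5 − √(27.5² − 2 × 12666.7/(0.85 × 5 × 16.4)) = 7.681 in.
A_s = 0.85 f'_c a b / f_y = 0.85 × 5 × 7.681 × 16.4 / 75 = 7.138 in².

A_s ≈ 7.14 in²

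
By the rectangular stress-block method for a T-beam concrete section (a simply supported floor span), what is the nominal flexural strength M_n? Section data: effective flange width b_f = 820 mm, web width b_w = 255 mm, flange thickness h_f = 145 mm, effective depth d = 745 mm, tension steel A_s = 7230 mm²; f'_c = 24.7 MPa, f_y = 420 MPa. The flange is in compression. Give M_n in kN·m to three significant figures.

M_n ≈ 1980 kN·m

Tension: T = A_s f_y = 7230 × 420 = 3036600 N.
Try a within the flange: a = T/(0.85 f'_c b_f) = 3036600/(0.85 × 24.7 × 820) = 176.38 mm.
a = 176.38 > h_f = 145 mm: the block extends into the web. Split into flange-overhang and web parts.
C_f = 0.85 f'_c (b_f − b_w) h_f = 0.85 × 24.7 × (820 − 255) × 145 = 1720015 N.
Remaining web compression depth: a_w = (T − C_f)/(0.85 f'_c b_w) = (3036600 − 1720015)/(0.85 × 24.7 × 255) = 245.92 mm.
M_n = C_f(d − h_f/2) + (T − C_f)(d − a_w/2) = 1720015 × (745 − 72.5) + 1316585 × (745 − 122.96) = 1156.71 + 818.97 = 1975.68 × 10⁶ N·mm.
M_n = 1975.68 kN·m.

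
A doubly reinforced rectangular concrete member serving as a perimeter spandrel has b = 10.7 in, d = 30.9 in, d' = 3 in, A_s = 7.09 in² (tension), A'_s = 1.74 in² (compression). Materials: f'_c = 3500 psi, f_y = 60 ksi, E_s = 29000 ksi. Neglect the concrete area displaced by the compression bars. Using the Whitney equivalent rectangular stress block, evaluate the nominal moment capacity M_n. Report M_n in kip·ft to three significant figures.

Assume both steels yield.
a = (A_s − A'_s) f_y/(0.85 f'_c b) = (7.09 − 1.74) × 60/(0.85 × 3.5 × 10.7) = 10.084 in.
c = a/β₁ = 10.084/0.85 = 11.864 in; ε'_s = 0.003(c − d')/c = 0.0022 ≥ ε_y = 0.0021, so the compression steel yields.
M_n = (A_s − A'_s) f_y (d − a/2) + A'_s f_y (d − d') = 321 × (30.9 − 5.042) + 104.4 × (30.9 − 3) = 8300.4 + 2912.8 = 11213.2 kip·in = 11213.2/12 = 934.43 kip·ft.

M_n ≈ 934 kip·ft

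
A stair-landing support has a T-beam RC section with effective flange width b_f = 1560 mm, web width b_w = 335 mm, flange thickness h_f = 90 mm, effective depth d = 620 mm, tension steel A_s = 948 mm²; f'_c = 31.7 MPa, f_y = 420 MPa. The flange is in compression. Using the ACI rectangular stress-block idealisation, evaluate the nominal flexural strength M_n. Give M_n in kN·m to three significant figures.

Tension: T = A_s f_y = 948 × 420 = 398160 N.
Try a within the flange: a = T/(0.85 f'_c b_f) = 398160/(0.85 × 31.7 × 1560) = 9.47 mm.
Since a = 9.47 ≤ h_f = 90 mm, the stress block lies entirely in the flange; analyse as a rectangular beam of width b_f.
M_n = T(d − a/2) = 398160 × (620 − 4.735) = 244.97 × 10⁶ N·mm.
M_n = 244.97 kN·m.

M_n ≈ 245 kN·m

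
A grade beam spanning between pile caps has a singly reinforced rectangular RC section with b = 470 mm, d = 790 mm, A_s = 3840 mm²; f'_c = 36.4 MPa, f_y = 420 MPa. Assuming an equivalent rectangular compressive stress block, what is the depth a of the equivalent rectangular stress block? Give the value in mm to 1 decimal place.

T = A_s f_y = 3840 × 420 = 1612800 N = 1612.8 kN.
Setting C = 0.85 f'_c a b equal to T: a = 1612800/(0.85 × 36.4 × 470) = 110.9 mm.

a ≈ 110.9 mm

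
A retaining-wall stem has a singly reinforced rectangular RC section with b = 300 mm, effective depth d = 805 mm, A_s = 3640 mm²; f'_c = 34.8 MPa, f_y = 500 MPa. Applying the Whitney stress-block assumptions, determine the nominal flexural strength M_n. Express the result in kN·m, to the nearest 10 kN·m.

M_n ≈ 1280 kN·m

T = A_s f_y = 3640 × 500 = 1820000 N = 1820 kN.
From C = T: a = T/(0.85 f'_c b) = 1820000/(0.85 × 34.8 × 300) = 205.09 mm.
M_n = T(d − a/2) = 1820 kN × (805 − 102.545) mm = 1278.47 kN·m.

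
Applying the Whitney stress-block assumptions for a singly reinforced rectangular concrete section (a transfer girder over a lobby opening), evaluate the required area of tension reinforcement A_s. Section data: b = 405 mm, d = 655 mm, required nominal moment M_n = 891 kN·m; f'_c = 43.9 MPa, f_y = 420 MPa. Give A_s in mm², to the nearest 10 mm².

With M_n = 0.85 f'_c a b (d − a/2), solve the quadratic for a:
a = d − √(d² − 2M_n/(0.85 f'_c b)) = 655 − √(655² − 2 × 891×10⁶/(0.85 × 43.9 × 405)) = 97.23 mm.
A_s = 0.85 f'_c a b / f_y = 0.85 × 43.9 × 97.23 × 405 / 420 = 3498.6 mm².

A_s ≈ 3500 mm²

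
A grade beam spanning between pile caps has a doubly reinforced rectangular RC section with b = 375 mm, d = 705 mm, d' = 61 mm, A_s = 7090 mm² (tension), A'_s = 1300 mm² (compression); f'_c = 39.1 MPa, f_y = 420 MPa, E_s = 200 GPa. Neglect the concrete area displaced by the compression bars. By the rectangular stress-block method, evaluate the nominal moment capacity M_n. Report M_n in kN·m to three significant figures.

M_n ≈ 1830 kN·m

Assume both tension and compression steel yield.
Net tension couple steel: A_s − A'_s = 5790 mm².
a = (A_s − A'_s) f_y / (0.85 f'_c b) = 2431800/(0.85 × 39.1 × 375) = 195.12 mm.
c = a/β₁ = 195.12/0.771 = 253.07 mm; ε'_s = 0.003(c − d')/c = 0.0023 ≥ f_y/E_s = 0.0021, so compression steel does yield.
M_n = (A_s − A'_s) f_y (d − a/2) + A'_s f_y (d − d') = [2431800 × (705 − 97.56) + 546000 × (705 − 61)] × 10⁻⁶ = 1477.17 + 351.62 = 1828.79 kN·m.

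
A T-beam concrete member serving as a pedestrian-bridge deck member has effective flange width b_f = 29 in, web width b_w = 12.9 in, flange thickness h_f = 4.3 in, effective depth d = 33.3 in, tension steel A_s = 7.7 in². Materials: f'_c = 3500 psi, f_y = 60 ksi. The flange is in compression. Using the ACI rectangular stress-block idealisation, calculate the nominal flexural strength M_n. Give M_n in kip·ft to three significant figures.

M_n ≈ 1170 kip·ft

Tension: T = A_s f_y = 7.7 × 60 = 462 kips.
Try a within the flange: a = T/(0.85 f'_c b_f) = 462/(0.85 × 3.5 × 29) = 5.355 in.
a = 5.355 > h_f = 4.3 in: the block extends into the web. Split into flange-overhang and web parts.
C_f = 0.85 f'_c (b_f − b_w) h_f = 0.85 × 3.5 × (29 − 12.9) × 4.3 = 206.0 kips.
Remaining web compression depth: a_w = (T − C_f)/(0.85 f'_c b_w) = (462 − 206.0)/(0.85 × 3.5 × 12.9) = 6.671 in.
M_n = C_f(d − h_f/2) + (T − C_f)(d − a_w/2) = 206.0 × (33.3 − 2.15) + 256 × (33.3 − 3.3355) = 6416.9 + 7670.9 = 14087.8 kip·in.
M_n = 14087.8/12 = 1173.98 kip·ft.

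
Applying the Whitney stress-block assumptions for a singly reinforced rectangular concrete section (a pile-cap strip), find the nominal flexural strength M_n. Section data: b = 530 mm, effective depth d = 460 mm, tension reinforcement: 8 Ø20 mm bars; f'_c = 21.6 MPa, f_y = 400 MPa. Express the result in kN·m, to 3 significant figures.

A_s = 8 × 314 = 2512 mm².
T = A_s f_y = 2512 × 400 = 1004800 N = 1004.8 kN.
From C = T: a = T/(0.85 f'_c b) = 1004800/(0.85 × 21.6 × 530) = 103.26 mm.
M_n = T(d − a/2) = 1004.8 kN × (460 − 51.63) mm = 410.33 kN·m.

M_n ≈ 410 kN·m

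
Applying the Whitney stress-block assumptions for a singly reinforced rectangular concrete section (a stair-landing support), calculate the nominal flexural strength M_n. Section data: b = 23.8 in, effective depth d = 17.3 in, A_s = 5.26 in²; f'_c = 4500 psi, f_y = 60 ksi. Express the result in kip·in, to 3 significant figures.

T = A_s f_y = 5.26 × 60 = 315.6 kips.
a = T/(0.85 f'_c b) = 315.6/(0.85 × 4.5 × 23.8) = 3.467 in.
M_n = T(d − a/2) = 315.6 × (17.3 − 1.7335) = 4912.8 kip·in.

M_n ≈ 4910 kip·in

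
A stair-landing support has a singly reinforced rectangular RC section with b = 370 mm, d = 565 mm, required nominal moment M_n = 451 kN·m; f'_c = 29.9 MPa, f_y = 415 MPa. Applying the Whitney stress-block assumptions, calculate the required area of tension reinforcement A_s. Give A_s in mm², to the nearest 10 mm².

A_s ≈ 2090 mm²

With M_n = 0.85 f'_c a b (d − a/2), solve the quadratic for a:
a = d − √(d² − 2M_n/(0.85 f'_c b)) = 565 − √(565² − 2 × 451×10⁶/(0.85 × 29.9 × 370)) = 92.45 mm.
A_s = 0.85 f'_c a b / f_y = 0.85 × 29.9 × 92.45 × 370 / 415 = 2094.8 mm².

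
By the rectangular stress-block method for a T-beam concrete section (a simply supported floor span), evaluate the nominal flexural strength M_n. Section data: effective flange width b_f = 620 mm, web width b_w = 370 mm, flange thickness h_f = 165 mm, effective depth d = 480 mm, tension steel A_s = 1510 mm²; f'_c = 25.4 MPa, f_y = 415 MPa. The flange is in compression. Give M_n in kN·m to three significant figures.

Tension: T = A_s f_y = 1510 × 415 = 626650 N.
Try a within the flange: a = T/(0.85 f'_c b_f) = 626650/(0.85 × 25.4 × 620) = 46.81 mm.
Since a = 46.81 ≤ h_f = 165 mm, the stress block lies entirely in the flange; analyse as a rectangular beam of width b_f.
M_n = T(d − a/2) = 626650 × (480 − 23.405) = 286.13 × 10⁶ N·mm.
M_n = 286.13 kN·m.

M_n ≈ 286 kN·m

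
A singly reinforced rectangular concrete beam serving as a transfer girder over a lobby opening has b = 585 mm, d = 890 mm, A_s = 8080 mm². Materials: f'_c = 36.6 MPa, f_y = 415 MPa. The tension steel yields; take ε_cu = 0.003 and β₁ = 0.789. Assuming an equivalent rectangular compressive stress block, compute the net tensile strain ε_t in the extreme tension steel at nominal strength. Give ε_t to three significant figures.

a = A_s f_y/(0.85 f'_c b) = 184.25 mm.
β₁ = 0.789, so c = a/β₁ = 184.25/0.789 = 233.52 mm.
From the linear strain diagram with ε_cu = 0.003: ε_t = 0.003 (d − c)/c = 0.003 × (890 − 233.52)/233.52 = 0.00843.
Since ε_t ≥ 0.005, the section is tension-controlled.

ε_t ≈ 0.00843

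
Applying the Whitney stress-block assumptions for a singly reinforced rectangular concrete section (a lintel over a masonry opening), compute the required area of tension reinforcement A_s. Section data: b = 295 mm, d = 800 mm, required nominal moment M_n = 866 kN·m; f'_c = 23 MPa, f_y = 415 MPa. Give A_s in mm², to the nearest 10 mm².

A_s ≈ 3020 mm²

With M_n = 0.85 f'_c a b (d − a/2), solve the quadratic for a:
a = d − √(d² − 2M_n/(0.85 f'_c b)) = 800 − √(800² − 2 × 866×10⁶/(0.85 × 23 × 295)) = 217.18 mm.
A_s = 0.85 f'_c a b / f_y = 0.85 × 23 × 217.18 × 295 / 415 = 3018.1 mm².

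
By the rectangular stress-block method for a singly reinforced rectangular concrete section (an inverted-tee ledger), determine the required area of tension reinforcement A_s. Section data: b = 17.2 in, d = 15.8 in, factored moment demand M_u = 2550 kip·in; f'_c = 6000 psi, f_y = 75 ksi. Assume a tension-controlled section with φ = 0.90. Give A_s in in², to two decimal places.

M_n = M_u/φ = 2550/0.90 = 2833.33 kip·in.
From M_n = 0.85 f'_c a b (d − a/2):
a = d − √(d² − 2M_n/(0.85 f'_c b)) = 15.8 − √(15.8² − 2 × 2833.33/(0.85 × 6 × 17.2)) = 2.197 in.
A_s = 0.85 f'_c a b / f_y = 0.85 × 6 × 2.197 × 17.2 / 75 = 2.570 in².

A_s ≈ 2.57 in²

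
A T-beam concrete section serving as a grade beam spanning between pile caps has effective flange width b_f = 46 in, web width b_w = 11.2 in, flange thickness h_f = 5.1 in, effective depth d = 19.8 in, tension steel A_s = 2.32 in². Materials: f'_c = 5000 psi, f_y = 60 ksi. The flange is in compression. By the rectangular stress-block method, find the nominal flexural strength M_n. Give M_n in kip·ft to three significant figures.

M_n ≈ 226 kip·ft

Tension: T = A_s f_y = 2.32 × 60 = 139.2 kips.
Try a within the flange: a = T/(0.85 f'_c b_f) = 139.2/(0.85 × 5 × 46) = 0.712 in.
Since a = 0.712 ≤ h_f = 5.1 in, the stress block lies entirely in the flange; analyse as a rectangular beam of width b_f.
M_n = T(d − a/2) = 139.2 × (19.8 − 0.356) = 2706.6 kip·in.
M_n = 2706.6/12 = 225.55 kip·ft.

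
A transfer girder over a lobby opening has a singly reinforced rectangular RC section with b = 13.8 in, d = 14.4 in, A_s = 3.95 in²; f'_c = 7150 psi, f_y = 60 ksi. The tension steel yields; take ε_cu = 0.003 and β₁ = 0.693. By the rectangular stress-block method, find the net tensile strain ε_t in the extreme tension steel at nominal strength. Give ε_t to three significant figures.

a = A_s f_y/(0.85 f'_c b) = 2.826 in.
β₁ = 0.693, so c = a/β₁ = 2.826/0.693 = 4.078 in.
From the linear strain diagram with ε_cu = 0.003: ε_t = 0.003 (d − c)/c = 0.003 × (14.4 − 4.078)/4.078 = 0.00759.
Since ε_t ≥ 0.005, the section is tension-controlled.

ε_t ≈ 0.00759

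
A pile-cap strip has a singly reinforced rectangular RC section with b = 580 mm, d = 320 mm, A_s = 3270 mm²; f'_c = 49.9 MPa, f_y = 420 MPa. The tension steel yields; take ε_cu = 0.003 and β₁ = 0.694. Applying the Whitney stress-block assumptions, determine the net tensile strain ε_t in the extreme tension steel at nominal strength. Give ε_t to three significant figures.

a = A_s f_y/(0.85 f'_c b) = 55.83 mm.
β₁ = 0.694, so c = a/β₁ = 55.83/0.694 = 80.45 mm.
From the linear strain diagram with ε_cu = 0.003: ε_t = 0.003 (d − c)/c = 0.003 × (320 − 80.45)/80.45 = 0.00893.
Since ε_t ≥ 0.005, the section is tension-controlled.

ε_t ≈ 0.00893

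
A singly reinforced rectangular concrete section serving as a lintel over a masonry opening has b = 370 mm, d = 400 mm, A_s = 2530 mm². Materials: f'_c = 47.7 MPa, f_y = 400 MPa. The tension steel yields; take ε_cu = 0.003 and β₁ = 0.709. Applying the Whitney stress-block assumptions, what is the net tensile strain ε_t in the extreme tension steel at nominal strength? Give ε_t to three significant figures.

a = A_s f_y/(0.85 f'_c b) = 67.46 mm.
β₁ = 0.709, so c = a/β₁ = 67.46/0.709 = 95.15 mm.
From the linear strain diagram with ε_cu = 0.003: ε_t = 0.003 (d − c)/c = 0.003 × (400 − 95.15)/95.15 = 0.00961.
Since ε_t ≥ 0.005, the section is tension-controlled.

ε_t ≈ 0.00961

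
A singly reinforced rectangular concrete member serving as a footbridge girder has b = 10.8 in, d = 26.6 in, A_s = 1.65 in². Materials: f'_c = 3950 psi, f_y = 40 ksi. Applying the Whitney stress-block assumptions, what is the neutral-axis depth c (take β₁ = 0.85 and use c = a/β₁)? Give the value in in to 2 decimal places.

c ≈ 2.14 in

T = A_s f_y = 1.65 × 40 = 66 kips.
a = T/(0.85 f'_c b) = 66/(0.85 × 3.95 × 10.8) = 1.8201 in.
With β₁ = 0.85, c = a/β₁ = 1.8201/0.85 = 2.14 in.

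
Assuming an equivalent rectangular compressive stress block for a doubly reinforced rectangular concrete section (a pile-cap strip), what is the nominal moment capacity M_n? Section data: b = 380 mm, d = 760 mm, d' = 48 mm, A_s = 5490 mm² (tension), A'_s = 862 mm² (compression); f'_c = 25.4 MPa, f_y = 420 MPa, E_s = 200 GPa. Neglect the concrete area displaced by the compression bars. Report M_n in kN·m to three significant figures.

Assume both tension and compression steel yield.
Net tension couple steel: A_s − A'_s = 4628 mm².
a = (A_s − A'_s) f_y / (0.85 f'_c b) = 1943760/(0.85 × 25.4 × 380) = 236.92 mm.
c = a/β₁ = 236.92/0.85 = 278.73 mm; ε'_s = 0.003(c − d')/c = 0.0025 ≥ f_y/E_s = 0.0021, so compression steel does yield.
M_n = (A_s − A'_s) f_y (d − a/2) + A'_s f_y (d − d') = [1943760 × (760 − 118.46) + 362040 × (760 − 48)] × 10⁻⁶ = 1247.00 + 257.77 = 1504.77 kN·m.

M_n ≈ 1500 kN·m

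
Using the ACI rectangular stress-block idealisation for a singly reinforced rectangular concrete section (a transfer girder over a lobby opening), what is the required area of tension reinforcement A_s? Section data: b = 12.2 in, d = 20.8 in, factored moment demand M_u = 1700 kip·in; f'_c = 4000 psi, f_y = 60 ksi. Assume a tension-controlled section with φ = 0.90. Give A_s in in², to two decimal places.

M_n = M_u/φ = 1700/0.90 = 1888.89 kip·in.
From M_n = 0.85 f'_c a b (d − a/2):
a = d − √(d² − 2M_n/(0.85 f'_c b)) = 20.8 − √(20.8² − 2 × 1888.89/(0.85 × 4 × 12.2)) = 2.319 in.
A_s = 0.85 f'_c a b / f_y = 0.85 × 4 × 2.319 × 12.2 / 60 = 1.603 in².

A_s ≈ 1.60 in²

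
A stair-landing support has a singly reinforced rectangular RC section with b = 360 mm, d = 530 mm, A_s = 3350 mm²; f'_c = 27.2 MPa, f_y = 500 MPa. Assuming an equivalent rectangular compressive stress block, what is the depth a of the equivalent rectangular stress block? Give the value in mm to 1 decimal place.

a ≈ 201.2 mm

T = A_s f_y = 3350 × 500 = 1675000 N = 1675 kN.
Setting C = 0.85 f'_c a b equal to T: a = 1675000/(0.85 × 27.2 × 360) = 201.2 mm.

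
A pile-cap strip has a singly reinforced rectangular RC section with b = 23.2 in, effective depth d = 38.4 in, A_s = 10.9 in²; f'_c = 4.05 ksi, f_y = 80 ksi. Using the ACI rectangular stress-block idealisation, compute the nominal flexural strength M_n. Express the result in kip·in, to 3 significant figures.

T = A_s f_y = 10.9 × 80 = 872 kips.
a = T/(0.85 f'_c b) = 872/(0.85 × 4.05 × 23.2) = 10.918 in.
M_n = T(d − a/2) = 872 × (38.4 − 5.459) = 28724.6 kip·in.

M_n ≈ 28700 kip·in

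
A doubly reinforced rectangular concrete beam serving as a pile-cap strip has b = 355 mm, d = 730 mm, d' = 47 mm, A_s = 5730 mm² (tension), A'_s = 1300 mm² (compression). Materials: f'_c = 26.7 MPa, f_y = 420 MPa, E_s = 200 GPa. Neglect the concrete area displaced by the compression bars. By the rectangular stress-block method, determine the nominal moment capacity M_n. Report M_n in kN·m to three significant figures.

M_n ≈ 1520 kN·m

Assume both tension and compression steel yield.
Net tension couple steel: A_s − A'_s = 4430 mm².
a = (A_s − A'_s) f_y / (0.85 f'_c b) = 1860600/(0.85 × 26.7 × 355) = 230.94 mm.
c = a/β₁ = 230.94/0.85 = 271.69 mm; ε'_s = 0.003(c − d')/c = 0.0025 ≥ f_y/E_s = 0.0021, so compression steel does yield.
M_n = (A_s − A'_s) f_y (d − a/2) + A'_s f_y (d − d') = [1860600 × (730 − 115.47) + 546000 × (730 − 47)] × 10⁻⁶ = 1143.39 + 372.92 = 1516.31 kN·m.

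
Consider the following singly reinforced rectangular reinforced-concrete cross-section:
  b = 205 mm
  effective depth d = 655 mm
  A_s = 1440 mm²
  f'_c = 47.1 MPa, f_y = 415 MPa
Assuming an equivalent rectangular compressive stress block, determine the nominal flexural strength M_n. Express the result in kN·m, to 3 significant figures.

T = A_s f_y = 1440 × 415 = 597600 N = 597.6 kN.
From C = T: a = T/(0.85 f'_c b) = 597600/(0.85 × 47.1 × 205) = 72.81 mm.
M_n = T(d − a/2) = 597.6 kN × (655 − 36.405) mm = 369.67 kN·m.

M_n ≈ 370 kN·m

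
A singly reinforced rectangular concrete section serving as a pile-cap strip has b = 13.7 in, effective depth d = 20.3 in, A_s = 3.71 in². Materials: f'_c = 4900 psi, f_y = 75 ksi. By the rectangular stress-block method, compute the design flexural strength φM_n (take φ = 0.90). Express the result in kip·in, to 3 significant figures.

T = A_s f_y = 3.71 × 75 = 278.25 kips.
a = T/(0.85 f'_c b) = 278.25/(0.85 × 4.9 × 13.7) = 4.876 in.
M_n = T(d − a/2) = 278.25 × (20.3 − 2.438) = 4970.1 kip·in.
φM_n = 0.90 × 4970.1 = 4473.1 kip·in.

φM_n ≈ 4470 kip·in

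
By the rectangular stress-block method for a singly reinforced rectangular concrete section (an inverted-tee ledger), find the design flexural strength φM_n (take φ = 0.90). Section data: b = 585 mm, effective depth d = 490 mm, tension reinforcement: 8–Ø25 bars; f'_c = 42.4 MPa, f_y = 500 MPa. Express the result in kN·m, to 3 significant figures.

A_s = 8 × 491 = 3928 mm².
T = A_s f_y = 3928 × 500 = 1964000 N = 1964 kN.
From C = T: a = T/(0.85 f'_c b) = 1964000/(0.85 × 42.4 × 585) = 93.15 mm.
M_n = T(d − a/2) = 1964 kN × (490 − 46.575) mm = 870.89 kN·m.
φM_n = 0.90 × 870.89 = 783.80 kN·m.

φM_n ≈ 784 kN·m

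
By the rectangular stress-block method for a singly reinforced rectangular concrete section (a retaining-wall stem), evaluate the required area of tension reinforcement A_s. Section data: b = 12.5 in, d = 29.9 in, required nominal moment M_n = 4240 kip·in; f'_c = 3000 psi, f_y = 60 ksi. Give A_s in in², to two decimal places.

A_s ≈ 2.57 in²

From M_n = 0.85 f'_c a b (d − a/2):
a = d − √(d² − 2M_n/(0.85 f'_c b)) = 29.9 − √(29.9² − 2 × 4240/(0.85 × 3 × 12.5)) = 4.841 in.
A_s = 0.85 f'_c a b / f_y = 0.85 × 3 × 4.841 × 12.5 / 60 = 2.572 in².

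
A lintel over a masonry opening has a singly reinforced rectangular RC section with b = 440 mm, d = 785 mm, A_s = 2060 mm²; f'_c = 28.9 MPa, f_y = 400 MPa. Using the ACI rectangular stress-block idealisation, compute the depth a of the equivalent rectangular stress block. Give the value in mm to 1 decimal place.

a ≈ 76.2 mm

T = A_s f_y = 2060 × 400 = 824000 N = 824 kN.
Setting C = 0.85 f'_c a b equal to T: a = 824000/(0.85 × 28.9 × 440) = 76.2 mm.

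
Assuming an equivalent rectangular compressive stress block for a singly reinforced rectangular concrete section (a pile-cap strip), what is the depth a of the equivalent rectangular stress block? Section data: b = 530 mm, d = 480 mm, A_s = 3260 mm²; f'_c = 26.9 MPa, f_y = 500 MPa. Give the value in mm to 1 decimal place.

a ≈ 134.5 mm

T = A_s f_y = 3260 × 500 = 1630000 N = 1630 kN.
Setting C = 0.85 f'_c a b equal to T: a = 1630000/(0.85 × 26.9 × 530) = 134.5 mm.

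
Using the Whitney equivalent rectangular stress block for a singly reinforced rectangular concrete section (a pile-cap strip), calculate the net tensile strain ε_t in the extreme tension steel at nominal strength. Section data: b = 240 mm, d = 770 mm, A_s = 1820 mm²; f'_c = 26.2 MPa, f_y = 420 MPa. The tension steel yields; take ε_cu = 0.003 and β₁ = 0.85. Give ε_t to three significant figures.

ε_t ≈ 0.0107

a = A_s f_y/(0.85 f'_c b) = 143.02 mm.
β₁ = 0.85, so c = a/β₁ = 143.02/0.85 = 168.26 mm.
From the linear strain diagram with ε_cu = 0.003: ε_t = 0.003 (d − c)/c = 0.003 × (770 − 168.26)/168.26 = 0.0107.
Since ε_t ≥ 0.005, the section is tension-controlled.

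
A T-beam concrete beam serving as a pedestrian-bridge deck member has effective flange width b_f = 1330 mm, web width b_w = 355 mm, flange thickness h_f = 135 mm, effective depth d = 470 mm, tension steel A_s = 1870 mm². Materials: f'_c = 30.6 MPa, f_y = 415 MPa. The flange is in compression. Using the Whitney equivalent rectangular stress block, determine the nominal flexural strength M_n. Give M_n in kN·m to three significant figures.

Tension: T = A_s f_y = 1870 × 415 = 776050 N.
Try a within the flange: a = T/(0.85 f'_c b_f) = 776050/(0.85 × 30.6 × 1330) = 22.43 mm.
Since a = 22.43 ≤ h_f = 135 mm, the stress block lies entirely in the flange; analyse as a rectangular beam of width b_f.
M_n = T(d − a/2) = 776050 × (470 − 11.215) = 356.04 × 10⁶ N·mm.
M_n = 356.04 kN·m.

M_n ≈ 356 kN·m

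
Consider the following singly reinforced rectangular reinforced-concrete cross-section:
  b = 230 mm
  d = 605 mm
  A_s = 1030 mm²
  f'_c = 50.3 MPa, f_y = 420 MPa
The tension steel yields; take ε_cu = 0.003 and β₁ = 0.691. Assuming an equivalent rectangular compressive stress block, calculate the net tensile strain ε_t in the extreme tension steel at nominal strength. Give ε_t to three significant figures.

ε_t ≈ 0.0255

a = A_s f_y/(0.85 f'_c b) = 43.99 mm.
β₁ = 0.691, so c = a/β₁ = 43.99/0.691 = 63.66 mm.
From the linear strain diagram with ε_cu = 0.003: ε_t = 0.003 (d − c)/c = 0.003 × (605 − 63.66)/63.66 = 0.0255.
Since ε_t ≥ 0.005, the section is tension-controlled.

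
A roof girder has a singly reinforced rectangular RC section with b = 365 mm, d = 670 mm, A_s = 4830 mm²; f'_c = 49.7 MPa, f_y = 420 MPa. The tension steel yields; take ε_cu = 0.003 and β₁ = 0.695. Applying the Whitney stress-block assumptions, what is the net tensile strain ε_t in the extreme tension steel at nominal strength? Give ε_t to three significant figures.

a = A_s f_y/(0.85 f'_c b) = 131.56 mm.
β₁ = 0.695, so c = a/β₁ = 131.56/0.695 = 189.29 mm.
From the linear strain diagram with ε_cu = 0.003: ε_t = 0.003 (d − c)/c = 0.003 × (670 − 189.29)/189.29 = 0.00762.
Since ε_t ≥ 0.005, the section is tension-controlled.

ε_t ≈ 0.00762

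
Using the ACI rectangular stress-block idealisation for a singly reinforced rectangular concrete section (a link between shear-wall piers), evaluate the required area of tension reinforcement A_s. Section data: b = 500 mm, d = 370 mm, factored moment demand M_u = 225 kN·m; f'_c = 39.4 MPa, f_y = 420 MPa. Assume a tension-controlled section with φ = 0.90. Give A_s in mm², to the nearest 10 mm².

M_n = M_u/φ = 225/0.90 = 250 kN·m.
With M_n = 0.85 f'_c a b (d − a/2), solve the quadratic for a:
a = d − √(d² − 2M_n/(0.85 f'_c b)) = 370 − √(370² − 2 × 250×10⁶/(0.85 × 39.4 × 500)) = 42.83 mm.
A_s = 0.85 f'_c a b / f_y = 0.85 × 39.4 × 42.83 × 500 / 420 = 1707.6 mm².

A_s ≈ 1710 mm²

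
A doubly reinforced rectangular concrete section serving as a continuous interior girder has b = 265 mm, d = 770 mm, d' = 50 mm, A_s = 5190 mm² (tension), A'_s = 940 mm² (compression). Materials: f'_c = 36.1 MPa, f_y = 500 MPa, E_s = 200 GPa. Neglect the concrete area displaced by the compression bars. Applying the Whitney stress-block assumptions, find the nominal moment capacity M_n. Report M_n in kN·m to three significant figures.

M_n ≈ 1700 kN·m

Assume both tension and compression steel yield.
Net tension couple steel: A_s − A'_s = 4250 mm².
a = (A_s − A'_s) f_y / (0.85 f'_c b) = 2125000/(0.85 × 36.1 × 265) = 261.33 mm.
c = a/β₁ = 261.33/0.792 = 329.96 mm; ε'_s = 0.003(c − d')/c = 0.0025 ≥ f_y/E_s = 0.0025, so compression steel does yield.
M_n = (A_s − A'_s) f_y (d − a/2) + A'_s f_y (d − d') = [2125000 × (770 − 130.665) + 470000 × (770 − 50)] × 10⁻⁶ = 1358.59 + 338.40 = 1696.99 kN·m.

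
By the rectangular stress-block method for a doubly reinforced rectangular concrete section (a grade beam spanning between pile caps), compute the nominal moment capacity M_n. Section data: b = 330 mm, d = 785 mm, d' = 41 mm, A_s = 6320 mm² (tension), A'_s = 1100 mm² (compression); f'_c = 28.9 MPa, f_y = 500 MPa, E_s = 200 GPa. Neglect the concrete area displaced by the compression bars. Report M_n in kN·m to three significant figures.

Assume both tension and compression steel yield.
Net tension couple steel: A_s − A'_s = 5220 mm².
a = (A_s − A'_s) f_y / (0.85 f'_c b) = 2610000/(0.85 × 28.9 × 330) = 321.97 mm.
c = a/β₁ = 321.97/0.844 = 381.48 mm; ε'_s = 0.003(c − d')/c = 0.0027 ≥ f_y/E_s = 0.0025, so compression steel does yield.
M_n = (A_s − A'_s) f_y (d − a/2) + A'_s f_y (d − d') = [2610000 × (785 − 160.985) + 550000 × (785 − 41)] × 10⁻⁶ = 1628.68 + 409.20 = 2037.88 kN·m.

M_n ≈ 2040 kN·m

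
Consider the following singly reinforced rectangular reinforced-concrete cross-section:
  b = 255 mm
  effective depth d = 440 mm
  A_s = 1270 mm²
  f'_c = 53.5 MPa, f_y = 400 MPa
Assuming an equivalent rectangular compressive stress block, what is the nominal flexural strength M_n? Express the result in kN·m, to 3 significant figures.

T = A_s f_y = 1270 × 400 = 508000 N = 508 kN.
From C = T: a = T/(0.85 f'_c b) = 508000/(0.85 × 53.5 × 255) = 43.81 mm.
M_n = T(d − a/2) = 508 kN × (440 − 21.905) mm = 212.39 kN·m.

M_n ≈ 212 kN·m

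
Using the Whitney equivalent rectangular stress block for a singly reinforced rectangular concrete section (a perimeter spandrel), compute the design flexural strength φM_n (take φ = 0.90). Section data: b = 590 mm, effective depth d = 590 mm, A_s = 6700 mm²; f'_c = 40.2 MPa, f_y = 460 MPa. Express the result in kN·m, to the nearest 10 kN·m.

T = A_s f_y = 6700 × 460 = 3082000 N = 3082 kN.
From C = T: a = T/(0.85 f'_c b) = 3082000/(0.85 × 40.2 × 590) = 152.87 mm.
M_n = T(d − a/2) = 3082 kN × (590 − 76.435) mm = 1582.81 kN·m.
φM_n = 0.90 × 1582.81 = 1424.53 kN·m.

φM_n ≈ 1420 kN·m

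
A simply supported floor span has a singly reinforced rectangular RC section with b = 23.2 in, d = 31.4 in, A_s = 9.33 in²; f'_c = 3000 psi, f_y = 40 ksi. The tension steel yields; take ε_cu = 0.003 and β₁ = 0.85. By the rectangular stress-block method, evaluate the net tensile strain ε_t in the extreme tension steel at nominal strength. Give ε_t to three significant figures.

ε_t ≈ 0.00969

a = A_s f_y/(0.85 f'_c b) = 6.308 in.
β₁ = 0.85, so c = a/β₁ = 6.308/0.85 = 7.421 in.
From the linear strain diagram with ε_cu = 0.003: ε_t = 0.003 (d − c)/c = 0.003 × (31.4 − 7.421)/7.421 = 0.00969.
Since ε_t ≥ 0.005, the section is tension-controlled.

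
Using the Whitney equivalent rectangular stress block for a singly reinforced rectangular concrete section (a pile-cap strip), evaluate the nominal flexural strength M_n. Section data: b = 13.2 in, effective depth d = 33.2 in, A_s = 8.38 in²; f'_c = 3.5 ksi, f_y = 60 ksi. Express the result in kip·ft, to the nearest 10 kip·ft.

T = A_s f_y = 8.38 × 60 = 502.8 kips.
a = T/(0.85 f'_c b) = 502.8/(0.85 × 3.5 × 13.2) = 12.804 in.
M_n = T(d − a/2) = 502.8 × (33.2 − 6.402) = 13474.0 kip·in = 13474.0/12 = 1122.83 kip·ft.

M_n ≈ 1120 kip·ft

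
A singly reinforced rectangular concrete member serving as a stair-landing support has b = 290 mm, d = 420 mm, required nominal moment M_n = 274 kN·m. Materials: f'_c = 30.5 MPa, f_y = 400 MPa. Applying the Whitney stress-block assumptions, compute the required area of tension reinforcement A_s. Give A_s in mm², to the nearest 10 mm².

A_s ≈ 1850 mm²

With M_n = 0.85 f'_c a b (d − a/2), solve the quadratic for a:
a = d − √(d² − 2M_n/(0.85 f'_c b)) = 420 − √(420² − 2 × 274×10⁶/(0.85 × 30.5 × 290)) = 98.27 mm.
A_s = 0.85 f'_c a b / f_y = 0.85 × 30.5 × 98.27 × 290 / 400 = 1847.0 mm².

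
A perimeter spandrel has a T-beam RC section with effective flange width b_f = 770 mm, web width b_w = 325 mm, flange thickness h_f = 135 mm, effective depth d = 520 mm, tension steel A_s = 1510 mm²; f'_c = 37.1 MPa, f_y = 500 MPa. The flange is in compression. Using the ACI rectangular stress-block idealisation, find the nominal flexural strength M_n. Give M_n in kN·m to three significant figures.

M_n ≈ 381 kN·m

Tension: T = A_s f_y = 1510 × 500 = 755000 N.
Try a within the flange: a = T/(0.85 f'_c b_f) = 755000/(0.85 × 37.1 × 770) = 31.09 mm.
Since a = 31.09 ≤ h_f = 135 mm, the stress block lies entirely in the flange; analyse as a rectangular beam of width b_f.
M_n = T(d − a/2) = 755000 × (520 − 15.545) = 380.86 × 10⁶ N·mm.
M_n = 380.86 kN·m.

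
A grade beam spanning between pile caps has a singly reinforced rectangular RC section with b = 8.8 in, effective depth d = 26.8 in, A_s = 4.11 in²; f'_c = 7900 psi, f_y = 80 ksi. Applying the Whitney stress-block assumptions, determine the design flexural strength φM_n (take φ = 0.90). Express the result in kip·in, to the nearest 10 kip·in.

φM_n ≈ 7110 kip·in

T = A_s f_y = 4.11 × 80 = 328.8 kips.
a = T/(0.85 f'_c b) = 328.8/(0.85 × 7.9 × 8.8) = 5.564 in.
M_n = T(d − a/2) = 328.8 × (26.8 − 2.782) = 7897.1 kip·in.
φM_n = 0.90 × 7897.1 = 7107.4 kip·in.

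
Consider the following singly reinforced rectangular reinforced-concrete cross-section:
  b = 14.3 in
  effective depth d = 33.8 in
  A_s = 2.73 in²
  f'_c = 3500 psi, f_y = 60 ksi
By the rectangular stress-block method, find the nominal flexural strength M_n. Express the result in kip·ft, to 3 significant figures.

M_n ≈ 435 kip·ft

T = A_s f_y = 2.73 × 60 = 163.8 kips.
a = T/(0.85 f'_c b) = 163.8/(0.85 × 3.5 × 14.3) = 3.850 in.
M_n = T(d − a/2) = 163.8 × (33.8 − 1.925) = 5221.1 kip·in = 5221.1/12 = 435.09 kip·ft.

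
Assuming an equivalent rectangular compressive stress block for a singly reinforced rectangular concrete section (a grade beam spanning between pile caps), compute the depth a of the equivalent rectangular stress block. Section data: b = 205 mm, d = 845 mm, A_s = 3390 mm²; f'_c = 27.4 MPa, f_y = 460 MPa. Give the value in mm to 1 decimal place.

a ≈ 326.6 mm

T = A_s f_y = 3390 × 460 = 1559400 N = 1559.4 kN.
Setting C = 0.85 f'_c a b equal to T: a = 1559400/(0.85 × 27.4 × 205) = 326.6 mm.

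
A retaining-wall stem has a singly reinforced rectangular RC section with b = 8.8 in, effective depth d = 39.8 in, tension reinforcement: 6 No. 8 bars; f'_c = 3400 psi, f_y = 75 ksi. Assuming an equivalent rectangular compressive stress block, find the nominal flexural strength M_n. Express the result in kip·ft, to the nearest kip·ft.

A_s = 6 × 0.79 = 4.74 in².
T = A_s f_y = 4.74 × 75 = 355.5 kips.
a = T/(0.85 f'_c b) = 355.5/(0.85 × 3.4 × 8.8) = 13.978 in.
M_n = T(d − a/2) = 355.5 × (39.8 − 6.989) = 11664.3 kip·in = 11664.3/12 = 972.03 kip·ft.

M_n ≈ 972 kip·ft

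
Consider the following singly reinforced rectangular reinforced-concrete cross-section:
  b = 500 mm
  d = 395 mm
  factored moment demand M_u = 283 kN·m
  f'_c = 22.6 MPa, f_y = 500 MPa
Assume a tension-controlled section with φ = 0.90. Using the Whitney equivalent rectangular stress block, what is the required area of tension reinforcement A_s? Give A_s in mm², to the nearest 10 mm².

A_s ≈ 1810 mm²

M_n = M_u/φ = 283/0.90 = 314.444 kN·m.
With M_n = 0.85 f'_c a b (d − a/2), solve the quadratic for a:
a = d − √(d² − 2M_n/(0.85 f'_c b)) = 395 − √(395² − 2 × 314.444×10⁶/(0.85 × 22.6 × 500)) = 94.08 mm.
A_s = 0.85 f'_c a b / f_y = 0.85 × 22.6 × 94.08 × 500 / 500 = 1807.3 mm².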